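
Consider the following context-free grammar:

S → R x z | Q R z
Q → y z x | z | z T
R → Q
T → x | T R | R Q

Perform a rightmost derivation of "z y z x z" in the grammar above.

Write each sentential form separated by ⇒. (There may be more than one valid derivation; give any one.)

S ⇒ Q R z ⇒ Q Q z ⇒ Q y z x z ⇒ z y z x z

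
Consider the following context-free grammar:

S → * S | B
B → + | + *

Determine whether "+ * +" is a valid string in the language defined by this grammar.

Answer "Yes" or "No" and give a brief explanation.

No - no valid derivation exists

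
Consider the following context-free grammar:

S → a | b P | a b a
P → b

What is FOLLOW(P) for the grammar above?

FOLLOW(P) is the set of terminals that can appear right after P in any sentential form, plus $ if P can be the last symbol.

We compute FOLLOW(P) using the standard algorithm.
FOLLOW(S) starts with {$}.
FIRST(P) = {b}
FIRST(S) = {a, b}
FOLLOW(P) = {$}
FOLLOW(S) = {$}
Therefore, FOLLOW(P) = {$}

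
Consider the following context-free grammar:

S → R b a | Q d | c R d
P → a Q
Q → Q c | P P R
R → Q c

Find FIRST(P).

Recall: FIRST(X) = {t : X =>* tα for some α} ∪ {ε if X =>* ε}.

We compute FIRST(P) using the standard algorithm.
FIRST(P) = {a}
FIRST(Q) = {a}
FIRST(R) = {a}
FIRST(S) = {a, c}
Therefore, FIRST(P) = {a}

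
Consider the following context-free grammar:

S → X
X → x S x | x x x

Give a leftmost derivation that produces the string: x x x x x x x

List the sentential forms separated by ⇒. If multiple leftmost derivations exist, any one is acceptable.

S ⇒ X ⇒ x S x ⇒ x X x ⇒ x x S x x ⇒ x x X x x ⇒ x x x x x x x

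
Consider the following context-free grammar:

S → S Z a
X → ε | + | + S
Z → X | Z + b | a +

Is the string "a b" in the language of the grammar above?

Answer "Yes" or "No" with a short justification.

No - no valid derivation exists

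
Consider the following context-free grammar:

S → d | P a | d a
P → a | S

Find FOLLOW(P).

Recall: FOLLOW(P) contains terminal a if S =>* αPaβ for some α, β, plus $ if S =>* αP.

We compute FOLLOW(P) using the standard algorithm.
FOLLOW(S) starts with {$}.
FIRST(P) = {a, d}
FIRST(S) = {a, d}
FOLLOW(P) = {a}
FOLLOW(S) = {$, a}
Therefore, FOLLOW(P) = {a}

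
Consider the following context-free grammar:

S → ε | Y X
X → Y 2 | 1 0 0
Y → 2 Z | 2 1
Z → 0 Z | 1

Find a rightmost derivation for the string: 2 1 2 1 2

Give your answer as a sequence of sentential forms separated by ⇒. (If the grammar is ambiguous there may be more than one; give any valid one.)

S ⇒ Y X ⇒ Y Y 2 ⇒ Y 2 1 2 ⇒ 2 1 2 1 2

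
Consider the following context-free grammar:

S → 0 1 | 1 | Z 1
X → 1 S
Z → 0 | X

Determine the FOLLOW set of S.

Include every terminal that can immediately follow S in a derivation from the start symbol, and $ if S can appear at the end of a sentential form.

We compute FOLLOW(S) using the standard algorithm.
FOLLOW(S) starts with {$}.
FIRST(S) = {0, 1}
FIRST(X) = {1}
FIRST(Z) = {0, 1}
FOLLOW(S) = {$, 1}
FOLLOW(X) = {1}
FOLLOW(Z) = {1}
Therefore, FOLLOW(S) = {$, 1}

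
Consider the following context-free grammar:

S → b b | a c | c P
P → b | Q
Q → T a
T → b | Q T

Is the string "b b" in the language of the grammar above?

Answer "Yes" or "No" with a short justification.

Yes - a valid derivation exists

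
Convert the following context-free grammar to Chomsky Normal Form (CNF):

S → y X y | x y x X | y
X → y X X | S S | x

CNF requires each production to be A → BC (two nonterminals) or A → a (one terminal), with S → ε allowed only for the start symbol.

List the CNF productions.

TY → y; TX → x; S → y; X → x; S → TY X0; X0 → X TY; S → TX X1; X1 → TY X2; X2 → TX X; X → TY X3; X3 → X X; X → S S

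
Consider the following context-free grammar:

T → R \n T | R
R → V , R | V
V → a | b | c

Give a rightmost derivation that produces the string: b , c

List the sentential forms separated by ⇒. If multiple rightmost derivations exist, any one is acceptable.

T ⇒ R ⇒ V , R ⇒ V , V ⇒ V , c ⇒ b , c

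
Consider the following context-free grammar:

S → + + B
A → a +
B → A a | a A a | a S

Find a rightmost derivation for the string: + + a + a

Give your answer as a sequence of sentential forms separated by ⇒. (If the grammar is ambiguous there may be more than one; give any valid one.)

S ⇒ + + B ⇒ + + A a ⇒ + + a + a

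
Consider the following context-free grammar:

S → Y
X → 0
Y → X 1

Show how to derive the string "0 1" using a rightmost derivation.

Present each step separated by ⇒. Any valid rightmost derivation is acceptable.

S ⇒ Y ⇒ X 1 ⇒ 0 1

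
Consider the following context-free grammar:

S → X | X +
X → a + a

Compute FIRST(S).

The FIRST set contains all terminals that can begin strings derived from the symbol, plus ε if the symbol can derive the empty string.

We compute FIRST(S) using the standard algorithm.
FIRST(S) = {a}
FIRST(X) = {a}
Therefore, FIRST(S) = {a}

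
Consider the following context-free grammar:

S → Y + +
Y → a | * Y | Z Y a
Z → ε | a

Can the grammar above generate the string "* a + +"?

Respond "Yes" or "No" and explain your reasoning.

Yes - a valid derivation exists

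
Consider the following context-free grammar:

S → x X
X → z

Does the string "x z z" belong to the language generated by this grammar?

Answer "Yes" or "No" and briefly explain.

No - no valid derivation exists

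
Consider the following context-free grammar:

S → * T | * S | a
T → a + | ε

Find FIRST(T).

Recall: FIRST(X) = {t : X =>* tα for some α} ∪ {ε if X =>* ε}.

We compute FIRST(T) using the standard algorithm.
FIRST(S) = {*, a}
FIRST(T) = {a, ε}
Therefore, FIRST(T) = {a, ε}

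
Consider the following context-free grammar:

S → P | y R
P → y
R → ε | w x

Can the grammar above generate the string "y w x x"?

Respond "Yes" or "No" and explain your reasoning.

No - no valid derivation exists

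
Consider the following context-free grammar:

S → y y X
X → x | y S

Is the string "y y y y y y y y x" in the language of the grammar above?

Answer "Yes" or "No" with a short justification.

Yes - a valid derivation exists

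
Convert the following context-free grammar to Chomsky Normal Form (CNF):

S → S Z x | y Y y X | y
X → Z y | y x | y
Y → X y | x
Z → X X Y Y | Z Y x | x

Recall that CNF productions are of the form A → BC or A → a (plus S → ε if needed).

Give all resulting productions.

TX → x; TY → y; S → y; X → y; Y → x; Z → x; S → S X0; X0 → Z TX; S → TY X1; X1 → Y X2; X2 → TY X; X → Z TY; X → TY TX; Y → X TY; Z → X X3; X3 → X X4; X4 → Y Y; Z → Z X5; X5 → Y TX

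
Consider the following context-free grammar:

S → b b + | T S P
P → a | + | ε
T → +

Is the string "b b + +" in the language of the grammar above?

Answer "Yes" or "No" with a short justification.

No - no valid derivation exists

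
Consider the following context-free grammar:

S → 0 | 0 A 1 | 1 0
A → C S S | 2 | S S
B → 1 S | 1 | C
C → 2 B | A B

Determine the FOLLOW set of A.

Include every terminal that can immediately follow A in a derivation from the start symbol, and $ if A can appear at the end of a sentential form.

We compute FOLLOW(A) using the standard algorithm.
FOLLOW(S) starts with {$}.
FIRST(A) = {0, 1, 2}
FIRST(B) = {0, 1, 2}
FIRST(C) = {0, 1, 2}
FIRST(S) = {0, 1}
FOLLOW(A) = {0, 1, 2}
FOLLOW(B) = {0, 1}
FOLLOW(C) = {0, 1}
FOLLOW(S) = {$, 0, 1, 2}
Therefore, FOLLOW(A) = {0, 1, 2}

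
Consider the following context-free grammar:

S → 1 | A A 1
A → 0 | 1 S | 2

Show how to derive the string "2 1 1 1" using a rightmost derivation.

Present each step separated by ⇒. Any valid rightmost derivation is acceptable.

S ⇒ A A 1 ⇒ A 1 S 1 ⇒ A 1 1 1 ⇒ 2 1 1 1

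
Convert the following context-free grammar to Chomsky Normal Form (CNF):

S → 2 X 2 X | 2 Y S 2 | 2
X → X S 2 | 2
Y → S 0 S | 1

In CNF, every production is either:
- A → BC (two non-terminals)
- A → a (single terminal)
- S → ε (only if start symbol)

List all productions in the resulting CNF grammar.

T2 → 2; S → 2; X → 2; T0 → 0; Y → 1; S → T2 X0; X0 → X X1; X1 → T2 X; S → T2 X2; X2 → Y X3; X3 → S T2; X → X X4; X4 → S T2; Y → S X5; X5 → T0 S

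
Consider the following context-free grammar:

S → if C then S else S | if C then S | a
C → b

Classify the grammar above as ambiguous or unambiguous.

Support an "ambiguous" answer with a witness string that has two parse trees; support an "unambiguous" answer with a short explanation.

Ambiguous - the string 'if b then if b then a else a' has two distinct parse trees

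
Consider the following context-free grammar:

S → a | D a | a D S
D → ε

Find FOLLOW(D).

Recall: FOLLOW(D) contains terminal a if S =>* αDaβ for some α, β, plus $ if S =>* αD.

We compute FOLLOW(D) using the standard algorithm.
FOLLOW(S) starts with {$}.
FIRST(D) = {ε}
FIRST(S) = {a}
FOLLOW(D) = {a}
FOLLOW(S) = {$}
Therefore, FOLLOW(D) = {a}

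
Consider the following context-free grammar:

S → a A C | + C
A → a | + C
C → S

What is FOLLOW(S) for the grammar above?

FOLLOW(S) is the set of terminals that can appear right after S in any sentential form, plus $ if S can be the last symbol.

We compute FOLLOW(S) using the standard algorithm.
FOLLOW(S) starts with {$}.
FIRST(A) = {+, a}
FIRST(C) = {+, a}
FIRST(S) = {+, a}
FOLLOW(A) = {+, a}
FOLLOW(C) = {$, +, a}
FOLLOW(S) = {$, +, a}
Therefore, FOLLOW(S) = {$, +, a}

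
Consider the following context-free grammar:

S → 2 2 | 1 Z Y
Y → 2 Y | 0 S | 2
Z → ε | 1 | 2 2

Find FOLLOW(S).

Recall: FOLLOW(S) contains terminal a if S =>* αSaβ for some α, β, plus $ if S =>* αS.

We compute FOLLOW(S) using the standard algorithm.
FOLLOW(S) starts with {$}.
FIRST(S) = {1, 2}
FIRST(Y) = {0, 2}
FIRST(Z) = {1, 2, ε}
FOLLOW(S) = {$}
FOLLOW(Y) = {$}
FOLLOW(Z) = {0, 2}
Therefore, FOLLOW(S) = {$}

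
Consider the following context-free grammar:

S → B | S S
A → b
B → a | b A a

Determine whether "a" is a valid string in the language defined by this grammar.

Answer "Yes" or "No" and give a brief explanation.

Yes - a valid derivation exists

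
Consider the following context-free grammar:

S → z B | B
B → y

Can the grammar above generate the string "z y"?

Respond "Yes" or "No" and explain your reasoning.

Yes - a valid derivation exists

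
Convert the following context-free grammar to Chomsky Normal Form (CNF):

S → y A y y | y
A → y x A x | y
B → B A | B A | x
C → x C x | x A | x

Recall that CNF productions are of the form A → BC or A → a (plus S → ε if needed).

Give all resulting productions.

TY → y; S → y; TX → x; A → y; B → x; C → x; S → TY X0; X0 → A X1; X1 → TY TY; A → TY X2; X2 → TX X3; X3 → A TX; B → B A; B → B A; C → TX X4; X4 → C TX; C → TX A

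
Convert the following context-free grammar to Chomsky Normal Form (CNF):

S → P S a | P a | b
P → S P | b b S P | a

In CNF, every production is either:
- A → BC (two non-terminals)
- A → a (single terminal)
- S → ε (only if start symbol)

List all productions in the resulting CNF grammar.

TA → a; S → b; TB → b; P → a; S → P X0; X0 → S TA; S → P TA; P → S P; P → TB X1; X1 → TB X2; X2 → S P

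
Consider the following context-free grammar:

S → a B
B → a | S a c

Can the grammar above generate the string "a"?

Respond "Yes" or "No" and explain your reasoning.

No - no valid derivation exists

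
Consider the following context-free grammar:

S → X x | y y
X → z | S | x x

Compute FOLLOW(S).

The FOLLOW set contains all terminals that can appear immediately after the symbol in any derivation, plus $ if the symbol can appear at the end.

We compute FOLLOW(S) using the standard algorithm.
FOLLOW(S) starts with {$}.
FIRST(S) = {x, y, z}
FIRST(X) = {x, y, z}
FOLLOW(S) = {$, x}
FOLLOW(X) = {x}
Therefore, FOLLOW(S) = {$, x}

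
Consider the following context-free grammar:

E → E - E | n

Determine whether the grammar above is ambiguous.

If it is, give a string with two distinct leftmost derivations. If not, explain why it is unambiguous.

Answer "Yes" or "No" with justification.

Yes - the string 'n - n - n' has two distinct leftmost derivations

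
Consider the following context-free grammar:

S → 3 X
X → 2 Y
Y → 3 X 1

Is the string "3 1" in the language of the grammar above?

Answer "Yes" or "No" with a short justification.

No - no valid derivation exists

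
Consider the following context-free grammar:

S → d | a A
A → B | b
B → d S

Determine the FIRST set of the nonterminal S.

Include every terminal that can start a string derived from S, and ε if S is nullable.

We compute FIRST(S) using the standard algorithm.
FIRST(A) = {b, d}
FIRST(B) = {d}
FIRST(S) = {a, d}
Therefore, FIRST(S) = {a, d}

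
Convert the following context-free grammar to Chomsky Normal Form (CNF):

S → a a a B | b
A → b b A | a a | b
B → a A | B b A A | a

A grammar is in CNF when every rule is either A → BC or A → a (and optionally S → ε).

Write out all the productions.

TA → a; S → b; TB → b; A → b; B → a; S → TA X0; X0 → TA X1; X1 → TA B; A → TB X2; X2 → TB A; A → TA TA; B → TA A; B → B X3; X3 → TB X4; X4 → A A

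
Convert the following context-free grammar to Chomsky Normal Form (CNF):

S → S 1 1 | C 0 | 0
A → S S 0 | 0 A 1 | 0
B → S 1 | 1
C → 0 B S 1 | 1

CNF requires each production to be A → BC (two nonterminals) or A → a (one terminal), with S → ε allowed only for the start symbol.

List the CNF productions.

T1 → 1; T0 → 0; S → 0; A → 0; B → 1; C → 1; S → S X0; X0 → T1 T1; S → C T0; A → S X1; X1 → S T0; A → T0 X2; X2 → A T1; B → S T1; C → T0 X3; X3 → B X4; X4 → S T1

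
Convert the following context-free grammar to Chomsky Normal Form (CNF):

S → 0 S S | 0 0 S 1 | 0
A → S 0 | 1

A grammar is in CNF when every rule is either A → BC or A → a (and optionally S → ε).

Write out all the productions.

T0 → 0; T1 → 1; S → 0; A → 1; S → T0 X0; X0 → S S; S → T0 X1; X1 → T0 X2; X2 → S T1; A → S T0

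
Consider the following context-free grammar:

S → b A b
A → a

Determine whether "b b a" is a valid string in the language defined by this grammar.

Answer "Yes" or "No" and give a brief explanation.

No - no valid derivation exists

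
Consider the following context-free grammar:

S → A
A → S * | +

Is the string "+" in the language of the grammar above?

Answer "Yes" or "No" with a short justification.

Yes - a valid derivation exists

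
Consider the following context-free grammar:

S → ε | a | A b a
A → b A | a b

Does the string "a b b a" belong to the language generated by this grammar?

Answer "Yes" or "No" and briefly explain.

Yes - a valid derivation exists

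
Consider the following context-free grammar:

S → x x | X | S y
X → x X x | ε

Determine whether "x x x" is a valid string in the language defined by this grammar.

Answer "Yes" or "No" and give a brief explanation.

No - no valid derivation exists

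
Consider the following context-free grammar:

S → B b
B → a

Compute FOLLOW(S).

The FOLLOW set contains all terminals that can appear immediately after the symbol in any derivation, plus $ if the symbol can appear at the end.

We compute FOLLOW(S) using the standard algorithm.
FOLLOW(S) starts with {$}.
FIRST(B) = {a}
FIRST(S) = {a}
FOLLOW(B) = {b}
FOLLOW(S) = {$}
Therefore, FOLLOW(S) = {$}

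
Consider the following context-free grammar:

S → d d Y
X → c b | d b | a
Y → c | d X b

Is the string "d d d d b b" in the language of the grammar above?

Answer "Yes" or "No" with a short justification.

Yes - a valid derivation exists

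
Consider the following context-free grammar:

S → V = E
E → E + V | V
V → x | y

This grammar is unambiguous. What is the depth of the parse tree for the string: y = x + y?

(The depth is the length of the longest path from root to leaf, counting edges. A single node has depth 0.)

4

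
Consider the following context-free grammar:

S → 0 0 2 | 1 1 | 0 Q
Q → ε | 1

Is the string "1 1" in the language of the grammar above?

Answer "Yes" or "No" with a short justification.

Yes - a valid derivation exists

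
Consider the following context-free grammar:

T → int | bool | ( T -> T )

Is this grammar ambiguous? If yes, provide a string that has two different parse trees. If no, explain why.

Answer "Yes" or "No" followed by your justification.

No - the grammar is unambiguous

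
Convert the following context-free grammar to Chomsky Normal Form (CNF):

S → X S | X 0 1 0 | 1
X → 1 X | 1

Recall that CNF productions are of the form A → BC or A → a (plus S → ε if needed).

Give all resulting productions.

T0 → 0; T1 → 1; S → 1; X → 1; S → X S; S → X X0; X0 → T0 X1; X1 → T1 T0; X → T1 X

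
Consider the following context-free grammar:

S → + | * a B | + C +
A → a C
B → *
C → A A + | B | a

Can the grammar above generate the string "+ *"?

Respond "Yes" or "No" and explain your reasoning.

No - no valid derivation exists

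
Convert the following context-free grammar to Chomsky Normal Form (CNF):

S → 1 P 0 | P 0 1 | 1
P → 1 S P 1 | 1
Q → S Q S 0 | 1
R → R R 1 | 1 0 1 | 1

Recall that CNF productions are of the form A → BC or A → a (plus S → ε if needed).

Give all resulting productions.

T1 → 1; T0 → 0; S → 1; P → 1; Q → 1; R → 1; S → T1 X0; X0 → P T0; S → P X1; X1 → T0 T1; P → T1 X2; X2 → S X3; X3 → P T1; Q → S X4; X4 → Q X5; X5 → S T0; R → R X6; X6 → R T1; R → T1 X7; X7 → T0 T1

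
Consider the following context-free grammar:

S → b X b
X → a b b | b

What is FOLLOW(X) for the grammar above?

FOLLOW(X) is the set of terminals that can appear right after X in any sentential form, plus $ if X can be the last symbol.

We compute FOLLOW(X) using the standard algorithm.
FOLLOW(S) starts with {$}.
FIRST(S) = {b}
FIRST(X) = {a, b}
FOLLOW(S) = {$}
FOLLOW(X) = {b}
Therefore, FOLLOW(X) = {b}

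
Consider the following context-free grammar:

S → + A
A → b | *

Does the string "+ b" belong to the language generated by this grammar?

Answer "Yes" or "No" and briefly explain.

Yes - a valid derivation exists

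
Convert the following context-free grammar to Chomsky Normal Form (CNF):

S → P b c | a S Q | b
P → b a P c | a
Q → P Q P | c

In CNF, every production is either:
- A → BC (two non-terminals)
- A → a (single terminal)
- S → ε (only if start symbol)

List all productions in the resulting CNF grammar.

TB → b; TC → c; TA → a; S → b; P → a; Q → c; S → P X0; X0 → TB TC; S → TA X1; X1 → S Q; P → TB X2; X2 → TA X3; X3 → P TC; Q → P X4; X4 → Q P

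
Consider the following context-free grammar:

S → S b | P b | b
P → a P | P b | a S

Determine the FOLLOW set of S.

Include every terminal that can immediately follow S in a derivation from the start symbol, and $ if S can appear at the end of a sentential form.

We compute FOLLOW(S) using the standard algorithm.
FOLLOW(S) starts with {$}.
FIRST(P) = {a}
FIRST(S) = {a, b}
FOLLOW(P) = {b}
FOLLOW(S) = {$, b}
Therefore, FOLLOW(S) = {$, b}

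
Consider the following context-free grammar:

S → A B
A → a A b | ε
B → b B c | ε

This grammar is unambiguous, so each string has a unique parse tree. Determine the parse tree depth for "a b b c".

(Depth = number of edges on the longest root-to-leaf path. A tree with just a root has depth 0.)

3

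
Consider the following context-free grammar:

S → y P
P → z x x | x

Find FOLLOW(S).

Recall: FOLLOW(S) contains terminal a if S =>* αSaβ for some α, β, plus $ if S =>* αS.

We compute FOLLOW(S) using the standard algorithm.
FOLLOW(S) starts with {$}.
FIRST(P) = {x, z}
FIRST(S) = {y}
FOLLOW(P) = {$}
FOLLOW(S) = {$}
Therefore, FOLLOW(S) = {$}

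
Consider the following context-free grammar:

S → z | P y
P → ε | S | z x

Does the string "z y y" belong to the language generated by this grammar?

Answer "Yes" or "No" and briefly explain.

Yes - a valid derivation exists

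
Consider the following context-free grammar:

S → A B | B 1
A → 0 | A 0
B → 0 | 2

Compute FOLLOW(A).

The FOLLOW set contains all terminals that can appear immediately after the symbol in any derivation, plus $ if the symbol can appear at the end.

We compute FOLLOW(A) using the standard algorithm.
FOLLOW(S) starts with {$}.
FIRST(A) = {0}
FIRST(B) = {0, 2}
FIRST(S) = {0, 2}
FOLLOW(A) = {0, 2}
FOLLOW(B) = {$, 1}
FOLLOW(S) = {$}
Therefore, FOLLOW(A) = {0, 2}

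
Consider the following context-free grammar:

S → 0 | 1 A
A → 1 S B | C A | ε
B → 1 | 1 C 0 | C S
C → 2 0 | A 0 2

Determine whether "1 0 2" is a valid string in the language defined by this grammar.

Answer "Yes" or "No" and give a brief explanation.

Yes - a valid derivation exists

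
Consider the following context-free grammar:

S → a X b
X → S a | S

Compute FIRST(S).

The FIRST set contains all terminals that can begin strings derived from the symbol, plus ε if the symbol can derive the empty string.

We compute FIRST(S) using the standard algorithm.
FIRST(S) = {a}
FIRST(X) = {a}
Therefore, FIRST(S) = {a}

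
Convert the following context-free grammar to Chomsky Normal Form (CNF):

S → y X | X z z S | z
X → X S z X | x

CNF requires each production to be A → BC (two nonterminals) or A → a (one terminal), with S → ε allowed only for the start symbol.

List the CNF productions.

TY → y; TZ → z; S → z; X → x; S → TY X; S → X X0; X0 → TZ X1; X1 → TZ S; X → X X2; X2 → S X3; X3 → TZ X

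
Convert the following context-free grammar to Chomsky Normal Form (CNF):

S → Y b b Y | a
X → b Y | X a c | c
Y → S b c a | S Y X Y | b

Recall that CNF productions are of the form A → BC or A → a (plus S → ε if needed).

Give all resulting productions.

TB → b; S → a; TA → a; TC → c; X → c; Y → b; S → Y X0; X0 → TB X1; X1 → TB Y; X → TB Y; X → X X2; X2 → TA TC; Y → S X3; X3 → TB X4; X4 → TC TA; Y → S X5; X5 → Y X6; X6 → X Y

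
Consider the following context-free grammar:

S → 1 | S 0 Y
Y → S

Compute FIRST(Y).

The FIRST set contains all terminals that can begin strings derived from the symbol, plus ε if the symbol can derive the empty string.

We compute FIRST(Y) using the standard algorithm.
FIRST(S) = {1}
FIRST(Y) = {1}
Therefore, FIRST(Y) = {1}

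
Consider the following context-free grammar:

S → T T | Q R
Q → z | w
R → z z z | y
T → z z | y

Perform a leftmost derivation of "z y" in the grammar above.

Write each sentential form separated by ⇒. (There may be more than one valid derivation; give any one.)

S ⇒ Q R ⇒ z R ⇒ z y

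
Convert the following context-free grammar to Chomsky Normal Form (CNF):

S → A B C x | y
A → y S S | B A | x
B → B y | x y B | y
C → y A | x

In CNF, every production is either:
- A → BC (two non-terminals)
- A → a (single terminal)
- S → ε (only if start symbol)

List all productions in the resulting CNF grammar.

TX → x; S → y; TY → y; A → x; B → y; C → x; S → A X0; X0 → B X1; X1 → C TX; A → TY X2; X2 → S S; A → B A; B → B TY; B → TX X3; X3 → TY B; C → TY A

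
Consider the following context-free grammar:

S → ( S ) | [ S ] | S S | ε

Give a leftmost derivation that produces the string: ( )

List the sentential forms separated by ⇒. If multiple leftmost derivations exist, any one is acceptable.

S ⇒ S S ⇒ ( S ) S ⇒ ( ) S ⇒ ( )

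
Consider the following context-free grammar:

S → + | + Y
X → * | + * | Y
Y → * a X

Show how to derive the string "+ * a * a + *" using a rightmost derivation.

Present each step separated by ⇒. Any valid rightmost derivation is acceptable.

S ⇒ + Y ⇒ + * a X ⇒ + * a Y ⇒ + * a * a X ⇒ + * a * a + *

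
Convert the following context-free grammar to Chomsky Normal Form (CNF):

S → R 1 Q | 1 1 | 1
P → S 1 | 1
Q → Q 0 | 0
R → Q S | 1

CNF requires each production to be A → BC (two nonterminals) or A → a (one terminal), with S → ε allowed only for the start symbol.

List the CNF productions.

T1 → 1; S → 1; P → 1; T0 → 0; Q → 0; R → 1; S → R X0; X0 → T1 Q; S → T1 T1; P → S T1; Q → Q T0; R → Q S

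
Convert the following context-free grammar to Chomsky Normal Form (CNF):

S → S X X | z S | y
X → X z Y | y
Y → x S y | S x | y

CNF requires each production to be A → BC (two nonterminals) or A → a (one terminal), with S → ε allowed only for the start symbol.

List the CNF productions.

TZ → z; S → y; X → y; TX → x; TY → y; Y → y; S → S X0; X0 → X X; S → TZ S; X → X X1; X1 → TZ Y; Y → TX X2; X2 → S TY; Y → S TX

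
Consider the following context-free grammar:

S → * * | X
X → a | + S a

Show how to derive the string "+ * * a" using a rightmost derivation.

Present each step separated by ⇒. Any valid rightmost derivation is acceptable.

S ⇒ X ⇒ + S a ⇒ + * * a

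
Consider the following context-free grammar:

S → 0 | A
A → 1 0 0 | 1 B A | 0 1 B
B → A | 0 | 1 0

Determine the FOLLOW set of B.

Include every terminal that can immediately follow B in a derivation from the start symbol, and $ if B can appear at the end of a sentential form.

We compute FOLLOW(B) using the standard algorithm.
FOLLOW(S) starts with {$}.
FIRST(A) = {0, 1}
FIRST(B) = {0, 1}
FIRST(S) = {0, 1}
FOLLOW(A) = {$, 0, 1}
FOLLOW(B) = {$, 0, 1}
FOLLOW(S) = {$}
Therefore, FOLLOW(B) = {$, 0, 1}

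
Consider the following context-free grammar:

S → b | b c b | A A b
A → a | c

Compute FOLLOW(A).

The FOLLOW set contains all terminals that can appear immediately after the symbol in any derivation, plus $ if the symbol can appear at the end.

We compute FOLLOW(A) using the standard algorithm.
FOLLOW(S) starts with {$}.
FIRST(A) = {a, c}
FIRST(S) = {a, b, c}
FOLLOW(A) = {a, b, c}
FOLLOW(S) = {$}
Therefore, FOLLOW(A) = {a, b, c}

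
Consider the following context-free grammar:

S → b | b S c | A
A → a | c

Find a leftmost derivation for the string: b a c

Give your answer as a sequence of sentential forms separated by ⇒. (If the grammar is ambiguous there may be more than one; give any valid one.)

S ⇒ b S c ⇒ b A c ⇒ b a c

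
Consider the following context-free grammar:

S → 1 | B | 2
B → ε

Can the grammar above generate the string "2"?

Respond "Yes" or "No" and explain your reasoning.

Yes - a valid derivation exists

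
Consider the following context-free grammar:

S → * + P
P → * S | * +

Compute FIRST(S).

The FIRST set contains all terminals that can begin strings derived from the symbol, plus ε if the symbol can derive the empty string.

We compute FIRST(S) using the standard algorithm.
FIRST(P) = {*}
FIRST(S) = {*}
Therefore, FIRST(S) = {*}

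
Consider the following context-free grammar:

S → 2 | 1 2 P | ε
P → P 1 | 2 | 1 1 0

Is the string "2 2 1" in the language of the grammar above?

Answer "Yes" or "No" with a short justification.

No - no valid derivation exists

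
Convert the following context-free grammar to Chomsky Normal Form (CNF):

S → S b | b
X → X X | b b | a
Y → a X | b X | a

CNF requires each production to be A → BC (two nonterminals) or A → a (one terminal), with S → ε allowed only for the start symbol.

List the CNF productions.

TB → b; S → b; X → a; TA → a; Y → a; S → S TB; X → X X; X → TB TB; Y → TA X; Y → TB X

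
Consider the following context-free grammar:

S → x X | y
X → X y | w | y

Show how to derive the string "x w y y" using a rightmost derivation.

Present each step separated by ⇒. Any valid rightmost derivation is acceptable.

S ⇒ x X ⇒ x X y ⇒ x X y y ⇒ x w y y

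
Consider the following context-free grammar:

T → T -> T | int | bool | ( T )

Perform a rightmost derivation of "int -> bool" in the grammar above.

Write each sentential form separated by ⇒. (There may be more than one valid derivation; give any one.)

T ⇒ T -> T ⇒ T -> bool ⇒ int -> bool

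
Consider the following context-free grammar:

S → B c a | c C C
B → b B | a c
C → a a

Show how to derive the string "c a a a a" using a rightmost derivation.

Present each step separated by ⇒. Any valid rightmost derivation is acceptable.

S ⇒ c C C ⇒ c C a a ⇒ c a a a a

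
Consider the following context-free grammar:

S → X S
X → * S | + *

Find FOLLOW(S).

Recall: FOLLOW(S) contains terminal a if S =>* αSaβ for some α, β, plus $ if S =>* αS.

We compute FOLLOW(S) using the standard algorithm.
FOLLOW(S) starts with {$}.
FIRST(S) = {*, +}
FIRST(X) = {*, +}
FOLLOW(S) = {$, *, +}
FOLLOW(X) = {*, +}
Therefore, FOLLOW(S) = {$, *, +}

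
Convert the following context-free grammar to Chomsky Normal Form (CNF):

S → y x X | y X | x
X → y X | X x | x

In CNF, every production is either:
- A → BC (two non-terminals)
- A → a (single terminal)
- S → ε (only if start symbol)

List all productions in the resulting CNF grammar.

TY → y; TX → x; S → x; X → x; S → TY X0; X0 → TX X; S → TY X; X → TY X; X → X TX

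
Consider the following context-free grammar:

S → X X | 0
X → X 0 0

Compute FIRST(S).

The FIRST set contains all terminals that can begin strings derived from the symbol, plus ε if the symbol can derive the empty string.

We compute FIRST(S) using the standard algorithm.
FIRST(S) = {0}
FIRST(X) = {}
Therefore, FIRST(S) = {0}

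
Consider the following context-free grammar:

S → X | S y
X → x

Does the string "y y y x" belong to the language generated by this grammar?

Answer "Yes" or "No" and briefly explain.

No - no valid derivation exists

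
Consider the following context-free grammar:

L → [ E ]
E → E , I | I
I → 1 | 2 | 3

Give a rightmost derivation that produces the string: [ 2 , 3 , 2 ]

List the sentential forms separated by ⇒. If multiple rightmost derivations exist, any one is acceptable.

L ⇒ [ E ] ⇒ [ E , I ] ⇒ [ E , 2 ] ⇒ [ E , I , 2 ] ⇒ [ E , 3 , 2 ] ⇒ [ I , 3 , 2 ] ⇒ [ 2 , 3 , 2 ]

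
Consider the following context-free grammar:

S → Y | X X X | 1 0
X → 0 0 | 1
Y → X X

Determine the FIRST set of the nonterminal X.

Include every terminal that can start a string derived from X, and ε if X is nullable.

We compute FIRST(X) using the standard algorithm.
FIRST(S) = {0, 1}
FIRST(X) = {0, 1}
FIRST(Y) = {0, 1}
Therefore, FIRST(X) = {0, 1}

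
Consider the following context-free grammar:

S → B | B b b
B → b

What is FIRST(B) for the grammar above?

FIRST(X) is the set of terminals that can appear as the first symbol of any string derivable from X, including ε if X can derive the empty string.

We compute FIRST(B) using the standard algorithm.
FIRST(B) = {b}
FIRST(S) = {b}
Therefore, FIRST(B) = {b}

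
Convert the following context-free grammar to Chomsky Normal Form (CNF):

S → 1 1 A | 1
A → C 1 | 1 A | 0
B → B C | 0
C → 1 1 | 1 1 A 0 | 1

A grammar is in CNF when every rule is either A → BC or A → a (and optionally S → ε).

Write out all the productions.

T1 → 1; S → 1; A → 0; B → 0; T0 → 0; C → 1; S → T1 X0; X0 → T1 A; A → C T1; A → T1 A; B → B C; C → T1 T1; C → T1 X1; X1 → T1 X2; X2 → A T0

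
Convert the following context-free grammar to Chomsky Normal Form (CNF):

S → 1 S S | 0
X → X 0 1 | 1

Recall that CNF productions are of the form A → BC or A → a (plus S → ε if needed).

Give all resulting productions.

T1 → 1; S → 0; T0 → 0; X → 1; S → T1 X0; X0 → S S; X → X X1; X1 → T0 T1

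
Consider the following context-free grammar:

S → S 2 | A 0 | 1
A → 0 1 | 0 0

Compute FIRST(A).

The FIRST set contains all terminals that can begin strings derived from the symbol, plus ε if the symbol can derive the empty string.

We compute FIRST(A) using the standard algorithm.
FIRST(A) = {0}
FIRST(S) = {0, 1}
Therefore, FIRST(A) = {0}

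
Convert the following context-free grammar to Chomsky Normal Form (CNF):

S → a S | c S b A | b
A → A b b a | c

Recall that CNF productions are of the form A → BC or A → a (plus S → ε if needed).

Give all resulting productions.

TA → a; TC → c; TB → b; S → b; A → c; S → TA S; S → TC X0; X0 → S X1; X1 → TB A; A → A X2; X2 → TB X3; X3 → TB TA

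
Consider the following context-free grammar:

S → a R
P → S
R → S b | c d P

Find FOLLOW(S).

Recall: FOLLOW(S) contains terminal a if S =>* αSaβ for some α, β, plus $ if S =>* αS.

We compute FOLLOW(S) using the standard algorithm.
FOLLOW(S) starts with {$}.
FIRST(P) = {a}
FIRST(R) = {a, c}
FIRST(S) = {a}
FOLLOW(P) = {$, b}
FOLLOW(R) = {$, b}
FOLLOW(S) = {$, b}
Therefore, FOLLOW(S) = {$, b}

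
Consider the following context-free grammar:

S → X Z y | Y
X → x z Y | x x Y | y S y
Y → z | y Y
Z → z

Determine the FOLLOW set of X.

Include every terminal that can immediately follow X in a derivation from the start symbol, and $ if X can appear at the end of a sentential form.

We compute FOLLOW(X) using the standard algorithm.
FOLLOW(S) starts with {$}.
FIRST(S) = {x, y, z}
FIRST(X) = {x, y}
FIRST(Y) = {y, z}
FIRST(Z) = {z}
FOLLOW(S) = {$, y}
FOLLOW(X) = {z}
FOLLOW(Y) = {$, y, z}
FOLLOW(Z) = {y}
Therefore, FOLLOW(X) = {z}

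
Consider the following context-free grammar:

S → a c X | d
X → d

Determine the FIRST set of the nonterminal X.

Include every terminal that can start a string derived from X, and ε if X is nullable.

We compute FIRST(X) using the standard algorithm.
FIRST(S) = {a, d}
FIRST(X) = {d}
Therefore, FIRST(X) = {d}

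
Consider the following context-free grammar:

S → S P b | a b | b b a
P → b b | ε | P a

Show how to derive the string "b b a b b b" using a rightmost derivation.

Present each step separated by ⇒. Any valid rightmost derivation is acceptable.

S ⇒ S P b ⇒ S b b b ⇒ b b a b b b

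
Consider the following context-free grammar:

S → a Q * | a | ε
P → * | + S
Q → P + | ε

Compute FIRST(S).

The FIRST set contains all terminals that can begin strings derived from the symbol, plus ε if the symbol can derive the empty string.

We compute FIRST(S) using the standard algorithm.
FIRST(P) = {*, +}
FIRST(Q) = {*, +, ε}
FIRST(S) = {a, ε}
Therefore, FIRST(S) = {a, ε}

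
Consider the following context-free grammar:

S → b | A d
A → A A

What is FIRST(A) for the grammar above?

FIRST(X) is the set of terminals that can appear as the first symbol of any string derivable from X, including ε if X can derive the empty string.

We compute FIRST(A) using the standard algorithm.
FIRST(A) = {}
FIRST(S) = {b}
Therefore, FIRST(A) = {}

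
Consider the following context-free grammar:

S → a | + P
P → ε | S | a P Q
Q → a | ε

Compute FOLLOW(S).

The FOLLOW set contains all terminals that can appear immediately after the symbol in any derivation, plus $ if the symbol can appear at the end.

We compute FOLLOW(S) using the standard algorithm.
FOLLOW(S) starts with {$}.
FIRST(P) = {+, a, ε}
FIRST(Q) = {a, ε}
FIRST(S) = {+, a}
FOLLOW(P) = {$, a}
FOLLOW(Q) = {$, a}
FOLLOW(S) = {$, a}
Therefore, FOLLOW(S) = {$, a}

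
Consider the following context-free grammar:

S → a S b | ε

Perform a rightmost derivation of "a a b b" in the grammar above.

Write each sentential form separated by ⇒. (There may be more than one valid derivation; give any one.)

S ⇒ a S b ⇒ a a S b b ⇒ a a b b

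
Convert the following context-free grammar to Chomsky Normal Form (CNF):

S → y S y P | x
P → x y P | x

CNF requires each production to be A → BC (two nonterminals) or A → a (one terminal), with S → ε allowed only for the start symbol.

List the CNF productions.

TY → y; S → x; TX → x; P → x; S → TY X0; X0 → S X1; X1 → TY P; P → TX X2; X2 → TY P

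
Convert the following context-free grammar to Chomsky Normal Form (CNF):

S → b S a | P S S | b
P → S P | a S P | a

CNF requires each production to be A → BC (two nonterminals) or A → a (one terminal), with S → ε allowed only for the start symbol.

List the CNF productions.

TB → b; TA → a; S → b; P → a; S → TB X0; X0 → S TA; S → P X1; X1 → S S; P → S P; P → TA X2; X2 → S P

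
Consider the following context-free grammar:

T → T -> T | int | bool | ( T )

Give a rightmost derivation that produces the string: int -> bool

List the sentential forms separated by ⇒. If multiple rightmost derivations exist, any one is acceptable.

T ⇒ T -> T ⇒ T -> bool ⇒ int -> bool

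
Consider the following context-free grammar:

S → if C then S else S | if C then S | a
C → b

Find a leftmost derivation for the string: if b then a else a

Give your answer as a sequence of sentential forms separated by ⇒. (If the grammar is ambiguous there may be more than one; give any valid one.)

S ⇒ if C then S else S ⇒ if b then S else S ⇒ if b then a else S ⇒ if b then a else a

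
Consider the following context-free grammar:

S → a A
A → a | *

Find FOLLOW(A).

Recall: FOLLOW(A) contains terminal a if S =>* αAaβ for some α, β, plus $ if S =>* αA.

We compute FOLLOW(A) using the standard algorithm.
FOLLOW(S) starts with {$}.
FIRST(A) = {*, a}
FIRST(S) = {a}
FOLLOW(A) = {$}
FOLLOW(S) = {$}
Therefore, FOLLOW(A) = {$}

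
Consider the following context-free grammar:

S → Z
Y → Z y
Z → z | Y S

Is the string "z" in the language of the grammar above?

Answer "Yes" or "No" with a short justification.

Yes - a valid derivation exists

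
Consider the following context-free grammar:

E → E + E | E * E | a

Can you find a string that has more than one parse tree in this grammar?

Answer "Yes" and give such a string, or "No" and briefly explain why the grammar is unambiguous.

Yes - the string 'a + a + a + a * a' has two distinct parse trees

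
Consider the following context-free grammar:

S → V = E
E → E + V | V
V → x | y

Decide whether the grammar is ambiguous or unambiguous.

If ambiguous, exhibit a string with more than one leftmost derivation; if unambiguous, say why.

Unambiguous - every string in the language has a unique leftmost derivation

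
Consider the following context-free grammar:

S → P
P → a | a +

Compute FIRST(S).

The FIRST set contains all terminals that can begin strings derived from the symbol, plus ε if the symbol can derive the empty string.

We compute FIRST(S) using the standard algorithm.
FIRST(P) = {a}
FIRST(S) = {a}
Therefore, FIRST(S) = {a}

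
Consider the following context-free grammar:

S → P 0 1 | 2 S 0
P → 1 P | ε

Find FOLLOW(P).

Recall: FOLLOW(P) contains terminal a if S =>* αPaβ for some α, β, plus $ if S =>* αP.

We compute FOLLOW(P) using the standard algorithm.
FOLLOW(S) starts with {$}.
FIRST(P) = {1, ε}
FIRST(S) = {0, 1, 2}
FOLLOW(P) = {0}
FOLLOW(S) = {$, 0}
Therefore, FOLLOW(P) = {0}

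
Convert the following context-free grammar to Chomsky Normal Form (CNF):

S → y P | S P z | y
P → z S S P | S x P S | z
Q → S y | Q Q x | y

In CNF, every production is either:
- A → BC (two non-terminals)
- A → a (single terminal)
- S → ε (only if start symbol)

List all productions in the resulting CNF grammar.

TY → y; TZ → z; S → y; TX → x; P → z; Q → y; S → TY P; S → S X0; X0 → P TZ; P → TZ X1; X1 → S X2; X2 → S P; P → S X3; X3 → TX X4; X4 → P S; Q → S TY; Q → Q X5; X5 → Q TX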